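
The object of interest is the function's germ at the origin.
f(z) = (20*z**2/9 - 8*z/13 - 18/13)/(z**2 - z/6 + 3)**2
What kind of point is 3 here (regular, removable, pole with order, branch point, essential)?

The point is a regular point.

Denominator factors: z**2 - z/6 + 3 = 23/2 at z = 3 — none vanishes.
So the germ continues analytically to 3.


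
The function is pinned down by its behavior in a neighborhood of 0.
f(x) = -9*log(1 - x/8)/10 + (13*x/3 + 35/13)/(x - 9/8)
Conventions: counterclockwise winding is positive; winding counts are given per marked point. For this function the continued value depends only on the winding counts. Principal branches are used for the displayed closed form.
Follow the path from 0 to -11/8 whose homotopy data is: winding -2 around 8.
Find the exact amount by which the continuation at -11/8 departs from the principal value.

Continued minus principal equals (18/5)*pi*i.

The rational part is single-valued and drops out of the difference; each branch term changes only by its own monodromy.
(-9/10)*log(1 - x/(8)): each positive loop around 8 adds 2*pi*i to the log, so winding -2 contributes (-9/10)*(-2)*2*pi*i = (18/5)*pi*i.
Summing the contributions at x = -11/8 gives (18/5)*pi*i.


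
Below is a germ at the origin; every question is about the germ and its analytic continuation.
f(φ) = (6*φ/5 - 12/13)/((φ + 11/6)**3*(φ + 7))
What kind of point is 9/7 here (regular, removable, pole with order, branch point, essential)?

The point is a regular point.

Denominator factors: φ + 11/6 = 131/42 at φ = 9/7; φ + 7 = 58/7 at φ = 9/7 — none vanishes.
So the germ continues analytically to 9/7.


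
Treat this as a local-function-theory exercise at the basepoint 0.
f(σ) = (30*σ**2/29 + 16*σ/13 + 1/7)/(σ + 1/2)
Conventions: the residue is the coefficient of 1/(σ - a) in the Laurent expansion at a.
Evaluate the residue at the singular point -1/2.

At the order-1 pole -1/2 set g(σ) = (σ - (-1/2))*f(σ) = 30*σ**2/29 + 16*σ/13 + 1/7.
Simple pole: residue = g(a) at a = -1/2, which is -1129/5278.

The residue is -1129/5278.


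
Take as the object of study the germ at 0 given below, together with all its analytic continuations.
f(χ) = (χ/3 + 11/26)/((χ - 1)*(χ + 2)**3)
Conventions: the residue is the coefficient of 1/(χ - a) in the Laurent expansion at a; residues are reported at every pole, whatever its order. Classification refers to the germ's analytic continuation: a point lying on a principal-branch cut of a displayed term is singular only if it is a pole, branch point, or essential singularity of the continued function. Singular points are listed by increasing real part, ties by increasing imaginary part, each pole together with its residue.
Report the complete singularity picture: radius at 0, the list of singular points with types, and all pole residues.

Radius of convergence at 0: 1.
At -2: a pole of order 3; residue -59/2106.
At 1: a pole of order 1; residue 59/2106.

Denominator factor (χ - 1): pole of order 1 at 1, modulus 1.
Denominator factor (χ + 2)^3: pole of order 3 at -2, modulus 2.
The radius of convergence is the smallest modulus among the singular points: 1.
At the order-3 pole -2 set g(χ) = (χ - (-2))^3*f(χ) = (χ/3 + 11/26)/(χ - 1).
Order-3 pole: residue = g''(a)/2; g''(-2) = -59/1053, so the residue is -59/2106.
At the order-1 pole 1 set g(χ) = (χ - (1))*f(χ) = (χ/3 + 11/26)/(χ + 2)**3.
Simple pole: residue = g(a) at a = 1, which is 59/2106.
List the singular points by increasing real part (a conjugate pair: the negative imaginary part first).


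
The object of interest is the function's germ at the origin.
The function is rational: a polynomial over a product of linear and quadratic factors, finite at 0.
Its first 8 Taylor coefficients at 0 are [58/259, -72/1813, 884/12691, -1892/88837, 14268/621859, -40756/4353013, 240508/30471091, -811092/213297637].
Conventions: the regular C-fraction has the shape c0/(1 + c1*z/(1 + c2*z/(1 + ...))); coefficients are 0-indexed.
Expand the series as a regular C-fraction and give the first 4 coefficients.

Taylor coefficients (read off): a_0 = 58/259, a_1 = -72/1813, a_2 = 884/12691, a_3 = -1892/88837.
c0 = a_0 = 58/259. Peel one level at a time: if S = 1 + c*z/S' with S'(0) = 1, then c is the z-coefficient of S and S' = c*z/(S - 1).
S_1 = c0/f = 1 + (36/203)*z + (-1646/5887)*z^2 + ...; c1 = 36/203.
S_2 = c1*z/(S_1 - 1) = 1 + (823/522)*z + (823/324)*z^2 + ...; c2 = 823/522.
S_3 = c2*z/(S_2 - 1) = 1 + (-29/18)*z + ...; c3 = -29/18.

The regular C-fraction coefficients are [58/259, 36/203, 823/522, -29/18].


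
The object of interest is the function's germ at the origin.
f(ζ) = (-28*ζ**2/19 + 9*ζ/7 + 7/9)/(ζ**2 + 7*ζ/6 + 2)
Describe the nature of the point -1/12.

Denominator factors: ζ**2 + 7*ζ/6 + 2 = 275/144 at ζ = -1/12 — none vanishes.
So the germ continues analytically to -1/12.

The point is a regular point.


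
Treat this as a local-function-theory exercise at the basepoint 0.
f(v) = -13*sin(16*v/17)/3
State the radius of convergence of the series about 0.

The radius of convergence is infinite.

The factor -sin(16*v/17) is entire and contributes no finite singular point.
The polynomial part has no poles.
No finite singular points: the Taylor series at 0 converges everywhere.


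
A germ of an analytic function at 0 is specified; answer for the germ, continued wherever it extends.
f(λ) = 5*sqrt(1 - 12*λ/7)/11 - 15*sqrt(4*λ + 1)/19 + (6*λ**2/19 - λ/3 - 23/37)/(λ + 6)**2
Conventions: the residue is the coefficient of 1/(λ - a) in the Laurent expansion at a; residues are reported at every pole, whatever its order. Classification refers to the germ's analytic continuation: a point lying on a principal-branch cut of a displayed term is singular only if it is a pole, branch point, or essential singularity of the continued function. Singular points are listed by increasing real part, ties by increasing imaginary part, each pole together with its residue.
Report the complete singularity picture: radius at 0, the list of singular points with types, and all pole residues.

Denominator factor (λ + 6)^2: pole of order 2 at -6, modulus 6.
Branch term (-15/19)*sqrt(1 - λ/(-1/4)): its argument vanishes at λ = -1/4, a square-root branch point, modulus 1/4.
Branch term (5/11)*sqrt(1 - λ/(7/12)): its argument vanishes at λ = 7/12, a square-root branch point, modulus 7/12.
The radius of convergence is the smallest modulus among the singular points: 1/4.
The branch terms are analytic at -6 and contribute nothing to the residue; only the rational part matters.
At the order-2 pole -6 set g(λ) = (λ - (-6))^2*(rational part) = 6*λ**2/19 - λ/3 - 23/37.
Order-2 pole: residue = g'(a); g'(-6) = -235/57, so the residue is -235/57.
List the singular points by increasing real part (a conjugate pair: the negative imaginary part first).

Radius of convergence at 0: 1/4.
At -6: a pole of order 2; residue -235/57.
At -1/4: an algebraic (square-root) branch point.
At 7/12: an algebraic (square-root) branch point.


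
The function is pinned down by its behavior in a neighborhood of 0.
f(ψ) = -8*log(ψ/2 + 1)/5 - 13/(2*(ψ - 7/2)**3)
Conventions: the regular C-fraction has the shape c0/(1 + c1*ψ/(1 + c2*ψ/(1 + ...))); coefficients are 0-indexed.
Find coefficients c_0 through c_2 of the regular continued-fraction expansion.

The regular C-fraction coefficients are [52/343, 2011/455, -14678429/3660020].

Taylor coefficients (expand at 0): a_0 = 52/343, a_1 = -8044/12005, a_2 = 23047/84035.
c0 = a_0 = 52/343. Peel one level at a time: if S = 1 + c*ψ/S' with S'(0) = 1, then c is the ψ-coefficient of S and S' = c*ψ/(S - 1).
S_1 = c0/f = 1 + (2011/455)*ψ + (14678429/828100)*ψ^2 + ...; c1 = 2011/455.
S_2 = c1*ψ/(S_1 - 1) = 1 + (-14678429/3660020)*ψ + ...; c2 = -14678429/3660020.


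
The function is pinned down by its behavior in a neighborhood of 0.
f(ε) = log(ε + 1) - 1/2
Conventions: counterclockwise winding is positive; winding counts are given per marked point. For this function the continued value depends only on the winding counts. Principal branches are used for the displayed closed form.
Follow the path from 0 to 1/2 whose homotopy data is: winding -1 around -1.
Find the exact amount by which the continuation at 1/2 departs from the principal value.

The rational part is single-valued and drops out of the difference; each branch term changes only by its own monodromy.
(1)*log(1 - ε/(-1)): each positive loop around -1 adds 2*pi*i to the log, so winding -1 contributes (1)*(-1)*2*pi*i = -(2)*pi*i.
Summing the contributions at ε = 1/2 gives -(2)*pi*i.

Continued minus principal equals -(2)*pi*i.


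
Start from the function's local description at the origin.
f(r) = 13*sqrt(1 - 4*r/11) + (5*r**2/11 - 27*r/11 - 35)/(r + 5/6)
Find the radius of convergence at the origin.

Denominator factor (r + 5/6): pole of order 1 at -5/6, modulus 5/6.
Branch term (13)*sqrt(1 - r/(11/4)): its argument vanishes at r = 11/4, a square-root branch point, modulus 11/4.
The radius of convergence is the smallest modulus among the singular points: 5/6.

The radius of convergence is 5/6.


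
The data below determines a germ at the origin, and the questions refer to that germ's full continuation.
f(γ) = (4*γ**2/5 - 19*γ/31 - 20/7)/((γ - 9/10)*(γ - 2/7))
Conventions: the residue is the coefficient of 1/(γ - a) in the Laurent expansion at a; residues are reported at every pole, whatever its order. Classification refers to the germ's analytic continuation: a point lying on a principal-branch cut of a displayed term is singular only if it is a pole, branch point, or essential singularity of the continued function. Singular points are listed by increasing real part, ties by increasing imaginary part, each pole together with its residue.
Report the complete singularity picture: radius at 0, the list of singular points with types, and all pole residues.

Radius of convergence at 0: 2/7.
At 2/7: a pole of order 1; residue 45068/9331.
At 9/10: a pole of order 1; residue -149771/33325.

Denominator factor (γ - 2/7): pole of order 1 at 2/7, modulus 2/7.
Denominator factor (γ - 9/10): pole of order 1 at 9/10, modulus 9/10.
The radius of convergence is the smallest modulus among the singular points: 2/7.
At the order-1 pole 2/7 set g(γ) = (γ - (2/7))*f(γ) = (4*γ**2/5 - 19*γ/31 - 20/7)/(γ - 9/10).
Simple pole: residue = g(a) at a = 2/7, which is 45068/9331.
At the order-1 pole 9/10 set g(γ) = (γ - (9/10))*f(γ) = (4*γ**2/5 - 19*γ/31 - 20/7)/(γ - 2/7).
Simple pole: residue = g(a) at a = 9/10, which is -149771/33325.
List the singular points by increasing real part (a conjugate pair: the negative imaginary part first).


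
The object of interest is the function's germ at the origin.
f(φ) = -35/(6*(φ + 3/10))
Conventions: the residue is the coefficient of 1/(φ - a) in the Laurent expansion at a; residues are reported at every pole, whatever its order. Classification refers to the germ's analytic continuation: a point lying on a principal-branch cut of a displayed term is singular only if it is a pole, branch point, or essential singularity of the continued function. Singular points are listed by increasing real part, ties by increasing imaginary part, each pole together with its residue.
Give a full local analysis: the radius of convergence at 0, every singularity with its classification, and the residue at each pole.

Denominator factor (φ + 3/10): pole of order 1 at -3/10, modulus 3/10.
The radius of convergence is the smallest modulus among the singular points: 3/10.
At the order-1 pole -3/10 set g(φ) = (φ - (-3/10))*f(φ) = -35/6.
Simple pole: residue = g(a) at a = -3/10, which is -35/6.

Radius of convergence at 0: 3/10.
At -3/10: a pole of order 1; residue -35/6.


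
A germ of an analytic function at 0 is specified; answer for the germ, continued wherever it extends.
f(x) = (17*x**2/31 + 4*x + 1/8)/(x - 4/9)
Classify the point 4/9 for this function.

The point is a pole of order 1.

The denominator factor x - 4/9 vanishes at 4/9 and appears to the power 1; the numerator there equals 40399/20088, nonzero, and no other factor vanishes.
Hence a pole whose order is the multiplicity, 1.


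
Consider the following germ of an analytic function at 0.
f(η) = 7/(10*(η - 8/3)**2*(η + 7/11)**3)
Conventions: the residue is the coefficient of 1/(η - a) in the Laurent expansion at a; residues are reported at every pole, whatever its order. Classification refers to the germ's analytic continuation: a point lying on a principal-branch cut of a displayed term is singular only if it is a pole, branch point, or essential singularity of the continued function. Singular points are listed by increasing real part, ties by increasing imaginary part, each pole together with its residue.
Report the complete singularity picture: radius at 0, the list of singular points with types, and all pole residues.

Denominator factor (η - 8/3)^2: pole of order 2 at 8/3, modulus 8/3.
Denominator factor (η + 7/11)^3: pole of order 3 at -7/11, modulus 7/11.
The radius of convergence is the smallest modulus among the singular points: 7/11.
At the order-3 pole -7/11 set g(η) = (η - (-7/11))^3*f(η) = 7/(10*(η - 8/3)**2).
Order-3 pole: residue = g''(a)/2; g''(-7/11) = 24904341/705790805, so the residue is 24904341/1411581610.
At the order-2 pole 8/3 set g(η) = (η - (8/3))^2*f(η) = 7/(10*(η + 7/11)**3).
Order-2 pole: residue = g'(a); g'(8/3) = -24904341/1411581610, so the residue is -24904341/1411581610.
List the singular points by increasing real part (a conjugate pair: the negative imaginary part first).

Radius of convergence at 0: 7/11.
At -7/11: a pole of order 3; residue 24904341/1411581610.
At 8/3: a pole of order 2; residue -24904341/1411581610.


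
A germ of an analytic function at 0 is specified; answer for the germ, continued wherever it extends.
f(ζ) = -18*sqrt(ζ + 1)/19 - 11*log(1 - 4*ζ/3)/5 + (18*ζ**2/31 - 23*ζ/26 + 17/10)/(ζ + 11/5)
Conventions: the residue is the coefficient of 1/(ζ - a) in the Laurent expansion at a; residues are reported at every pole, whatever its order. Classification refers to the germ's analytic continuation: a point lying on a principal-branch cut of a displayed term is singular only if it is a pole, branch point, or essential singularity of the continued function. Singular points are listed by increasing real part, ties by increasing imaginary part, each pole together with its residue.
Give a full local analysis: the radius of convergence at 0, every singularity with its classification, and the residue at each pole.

Radius of convergence at 0: 3/4.
At -11/5: a pole of order 1; residue 65049/10075.
At -1: an algebraic (square-root) branch point.
At 3/4: a logarithmic branch point.

Denominator factor (ζ + 11/5): pole of order 1 at -11/5, modulus 11/5.
Branch term (-11/5)*log(1 - ζ/(3/4)): its argument vanishes at ζ = 3/4, a logarithmic branch point, modulus 3/4.
Branch term (-18/19)*sqrt(1 - ζ/(-1)): its argument vanishes at ζ = -1, a square-root branch point, modulus 1.
The radius of convergence is the smallest modulus among the singular points: 3/4.
The branch terms are analytic at -11/5 and contribute nothing to the residue; only the rational part matters.
At the order-1 pole -11/5 set g(ζ) = (ζ - (-11/5))*(rational part) = 18*ζ**2/31 - 23*ζ/26 + 17/10.
Simple pole: residue = g(a) at a = -11/5, which is 65049/10075.
List the singular points by increasing real part (a conjugate pair: the negative imaginary part first).


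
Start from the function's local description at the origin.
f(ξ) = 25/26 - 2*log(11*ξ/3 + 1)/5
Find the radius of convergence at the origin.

The radius of convergence is 3/11.

Branch term (-2/5)*log(1 - ξ/(-3/11)): its argument vanishes at ξ = -3/11, a logarithmic branch point, modulus 3/11.
The radius of convergence is the smallest modulus among the singular points: 3/11.


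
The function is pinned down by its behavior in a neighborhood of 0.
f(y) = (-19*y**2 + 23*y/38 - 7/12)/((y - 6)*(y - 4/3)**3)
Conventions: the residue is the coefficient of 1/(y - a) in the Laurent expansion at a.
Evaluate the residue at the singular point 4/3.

The residue is 1397313/208544.

At the order-3 pole 4/3 set g(y) = (y - (4/3))^3*f(y) = (-19*y**2 + 23*y/38 - 7/12)/(y - 6).
Order-3 pole: residue = g''(a)/2; g''(4/3) = 1397313/104272, so the residue is 1397313/208544.


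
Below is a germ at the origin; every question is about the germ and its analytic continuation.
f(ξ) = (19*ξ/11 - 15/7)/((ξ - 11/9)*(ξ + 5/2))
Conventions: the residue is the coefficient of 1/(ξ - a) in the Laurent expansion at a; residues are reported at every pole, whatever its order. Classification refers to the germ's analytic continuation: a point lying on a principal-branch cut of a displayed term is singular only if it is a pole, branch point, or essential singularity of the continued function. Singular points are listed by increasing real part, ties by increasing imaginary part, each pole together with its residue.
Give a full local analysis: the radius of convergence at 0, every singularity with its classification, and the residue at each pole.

Denominator factor (ξ + 5/2): pole of order 1 at -5/2, modulus 5/2.
Denominator factor (ξ - 11/9): pole of order 1 at 11/9, modulus 11/9.
The radius of convergence is the smallest modulus among the singular points: 11/9.
At the order-1 pole -5/2 set g(ξ) = (ξ - (-5/2))*f(ξ) = (19*ξ/11 - 15/7)/(ξ - 11/9).
Simple pole: residue = g(a) at a = -5/2, which is 8955/5159.
At the order-1 pole 11/9 set g(ξ) = (ξ - (11/9))*f(ξ) = (19*ξ/11 - 15/7)/(ξ + 5/2).
Simple pole: residue = g(a) at a = 11/9, which is -4/469.
List the singular points by increasing real part (a conjugate pair: the negative imaginary part first).

Radius of convergence at 0: 11/9.
At -5/2: a pole of order 1; residue 8955/5159.
At 11/9: a pole of order 1; residue -4/469.


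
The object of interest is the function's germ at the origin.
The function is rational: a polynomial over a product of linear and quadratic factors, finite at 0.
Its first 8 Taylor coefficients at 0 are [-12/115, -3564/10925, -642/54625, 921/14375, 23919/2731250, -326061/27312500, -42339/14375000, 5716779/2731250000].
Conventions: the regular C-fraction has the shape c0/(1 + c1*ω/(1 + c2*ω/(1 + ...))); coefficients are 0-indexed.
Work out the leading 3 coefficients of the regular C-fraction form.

Taylor coefficients (read off): a_0 = -12/115, a_1 = -3564/10925, a_2 = -642/54625.
c0 = a_0 = -12/115. Peel one level at a time: if S = 1 + c*ω/S' with S'(0) = 1, then c is the ω-coefficient of S and S' = c*ω/(S - 1).
S_1 = c0/f = 1 + (-297/95)*ω + (34877/3610)*ω^2 + ...; c1 = -297/95.
S_2 = c1*ω/(S_1 - 1) = 1 + (34877/11286)*ω + ...; c2 = 34877/11286.

The regular C-fraction coefficients are [-12/115, -297/95, 34877/11286].


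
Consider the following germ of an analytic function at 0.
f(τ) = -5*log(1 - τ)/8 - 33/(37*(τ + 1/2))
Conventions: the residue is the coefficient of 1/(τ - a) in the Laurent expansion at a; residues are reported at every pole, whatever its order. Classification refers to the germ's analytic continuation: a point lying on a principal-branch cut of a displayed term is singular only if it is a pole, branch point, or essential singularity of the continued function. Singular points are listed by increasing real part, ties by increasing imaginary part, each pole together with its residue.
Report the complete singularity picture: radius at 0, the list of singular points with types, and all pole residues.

Radius of convergence at 0: 1/2.
At -1/2: a pole of order 1; residue -33/37.
At 1: a logarithmic branch point.

Denominator factor (τ + 1/2): pole of order 1 at -1/2, modulus 1/2.
Branch term (-5/8)*log(1 - τ/(1)): its argument vanishes at τ = 1, a logarithmic branch point, modulus 1.
The radius of convergence is the smallest modulus among the singular points: 1/2.
The branch term is analytic at -1/2 and contributes nothing to the residue; only the rational part matters.
At the order-1 pole -1/2 set g(τ) = (τ - (-1/2))*(rational part) = -33/37.
Simple pole: residue = g(a) at a = -1/2, which is -33/37.
List the singular points by increasing real part (a conjugate pair: the negative imaginary part first).


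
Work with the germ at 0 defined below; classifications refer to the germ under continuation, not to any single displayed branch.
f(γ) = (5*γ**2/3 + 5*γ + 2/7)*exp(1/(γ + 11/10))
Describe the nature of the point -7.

There is no denominator, hence no pole anywhere.
The essential point of exp(1/(γ - (-11/10))) is -11/10, not -7.
So the germ continues analytically to -7.

The point is a regular point.


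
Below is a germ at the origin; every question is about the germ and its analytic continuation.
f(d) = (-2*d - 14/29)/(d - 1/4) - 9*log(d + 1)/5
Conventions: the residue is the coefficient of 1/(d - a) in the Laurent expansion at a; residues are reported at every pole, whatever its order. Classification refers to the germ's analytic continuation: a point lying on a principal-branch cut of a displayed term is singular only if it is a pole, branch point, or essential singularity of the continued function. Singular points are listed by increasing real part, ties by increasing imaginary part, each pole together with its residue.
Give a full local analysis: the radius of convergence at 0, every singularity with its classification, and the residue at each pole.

Radius of convergence at 0: 1/4.
At -1: a logarithmic branch point.
At 1/4: a pole of order 1; residue -57/58.

Denominator factor (d - 1/4): pole of order 1 at 1/4, modulus 1/4.
Branch term (-9/5)*log(1 - d/(-1)): its argument vanishes at d = -1, a logarithmic branch point, modulus 1.
The radius of convergence is the smallest modulus among the singular points: 1/4.
The branch term is analytic at 1/4 and contributes nothing to the residue; only the rational part matters.
At the order-1 pole 1/4 set g(d) = (d - (1/4))*(rational part) = -2*d - 14/29.
Simple pole: residue = g(a) at a = 1/4, which is -57/58.
List the singular points by increasing real part (a conjugate pair: the negative imaginary part first).


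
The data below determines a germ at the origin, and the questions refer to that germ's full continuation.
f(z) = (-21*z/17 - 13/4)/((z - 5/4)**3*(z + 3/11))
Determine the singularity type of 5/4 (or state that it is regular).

The denominator factor z - 5/4 vanishes at 5/4 and appears to the power 3; the numerator there equals -163/34, nonzero, and no other factor vanishes.
Hence a pole whose order is the multiplicity, 3.

The point is a pole of order 3.


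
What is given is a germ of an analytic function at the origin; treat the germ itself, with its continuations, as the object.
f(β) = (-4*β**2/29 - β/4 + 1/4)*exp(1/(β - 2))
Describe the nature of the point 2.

The point is an essential singularity.

The exponent 1/(β - (2)) has a pole at 2, so exp(1/(β - (2))) takes every nonzero value near it: an essential singularity (not a pole of any order).


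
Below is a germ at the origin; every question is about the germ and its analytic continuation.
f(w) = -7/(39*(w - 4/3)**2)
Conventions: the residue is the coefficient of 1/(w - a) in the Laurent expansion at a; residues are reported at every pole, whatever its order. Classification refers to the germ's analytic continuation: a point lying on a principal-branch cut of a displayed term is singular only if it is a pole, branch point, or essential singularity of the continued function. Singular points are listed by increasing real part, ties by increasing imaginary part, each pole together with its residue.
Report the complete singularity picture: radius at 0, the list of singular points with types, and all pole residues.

Radius of convergence at 0: 4/3.
At 4/3: a pole of order 2; residue 0.

Denominator factor (w - 4/3)^2: pole of order 2 at 4/3, modulus 4/3.
The radius of convergence is the smallest modulus among the singular points: 4/3.
At the order-2 pole 4/3 set g(w) = (w - (4/3))^2*f(w) = -7/39.
Order-2 pole: residue = g'(a); g'(4/3) = 0, so the residue is 0.


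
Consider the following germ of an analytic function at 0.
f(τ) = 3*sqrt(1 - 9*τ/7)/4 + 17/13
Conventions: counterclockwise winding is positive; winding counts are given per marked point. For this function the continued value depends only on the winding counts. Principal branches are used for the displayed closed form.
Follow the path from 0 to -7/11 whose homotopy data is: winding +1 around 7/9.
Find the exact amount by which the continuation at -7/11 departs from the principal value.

The rational part is single-valued and drops out of the difference; each branch term changes only by its own monodromy.
(3/4)*sqrt(1 - τ/(7/9)): winding +1 is odd, the square root flips sign, contributing -2*(3/4)*sqrt(1 - (-7/11)/(7/9)) = -2*(3/4)*sqrt(20/11) = -(3/11)*sqrt(55).
Summing the contributions at τ = -7/11 gives -(3/11)*sqrt(55).

Continued minus principal equals -(3/11)*sqrt(55).


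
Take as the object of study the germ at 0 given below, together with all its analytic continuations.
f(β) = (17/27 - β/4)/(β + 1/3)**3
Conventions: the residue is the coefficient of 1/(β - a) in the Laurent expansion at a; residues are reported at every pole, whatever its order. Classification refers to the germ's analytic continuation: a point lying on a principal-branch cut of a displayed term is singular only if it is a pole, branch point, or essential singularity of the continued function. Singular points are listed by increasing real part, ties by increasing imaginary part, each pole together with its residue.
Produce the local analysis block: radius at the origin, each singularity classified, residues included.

Radius of convergence at 0: 1/3.
At -1/3: a pole of order 3; residue 0.

Denominator factor (β + 1/3)^3: pole of order 3 at -1/3, modulus 1/3.
The radius of convergence is the smallest modulus among the singular points: 1/3.
At the order-3 pole -1/3 set g(β) = (β - (-1/3))^3*f(β) = 17/27 - β/4.
Order-3 pole: residue = g''(a)/2; g''(-1/3) = 0, so the residue is 0.


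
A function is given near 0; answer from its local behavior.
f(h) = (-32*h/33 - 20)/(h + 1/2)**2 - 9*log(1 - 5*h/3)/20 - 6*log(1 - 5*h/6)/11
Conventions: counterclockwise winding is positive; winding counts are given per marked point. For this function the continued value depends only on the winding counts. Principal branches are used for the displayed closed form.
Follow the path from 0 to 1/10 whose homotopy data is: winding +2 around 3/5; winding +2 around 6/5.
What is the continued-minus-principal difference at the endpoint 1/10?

Continued minus principal equals -(219/55)*pi*i.

The rational part is single-valued and drops out of the difference; each branch term changes only by its own monodromy.
(-9/20)*log(1 - h/(3/5)): each positive loop around 3/5 adds 2*pi*i to the log, so winding +2 contributes (-9/20)*(2)*2*pi*i = -(9/5)*pi*i.
(-6/11)*log(1 - h/(6/5)): each positive loop around 6/5 adds 2*pi*i to the log, so winding +2 contributes (-6/11)*(2)*2*pi*i = -(24/11)*pi*i.
Summing the contributions at h = 1/10 gives -(219/55)*pi*i.


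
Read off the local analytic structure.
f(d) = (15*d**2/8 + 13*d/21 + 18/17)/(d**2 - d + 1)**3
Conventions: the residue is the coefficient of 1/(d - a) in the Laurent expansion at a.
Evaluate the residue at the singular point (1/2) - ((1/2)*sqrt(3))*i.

The factor d**2 - d + 1 splits as (d - a)(d - a') with a = (1/2) - ((1/2)*sqrt(3))*i, a' = (1/2) + ((1/2)*sqrt(3))*i. At the order-3 pole a set g(d) = (d - a)^3*f(d) = [15*d**2/8 + 13*d/21 + 18/17] / (d - a')^3.
Order-3 pole: residue = g''(a)/2; g''((1/2) - ((1/2)*sqrt(3))*i) = ((13171/12852)*sqrt(3))*i, so the residue is ((13171/25704)*sqrt(3))*i.

The residue is ((13171/25704)*sqrt(3))*i.


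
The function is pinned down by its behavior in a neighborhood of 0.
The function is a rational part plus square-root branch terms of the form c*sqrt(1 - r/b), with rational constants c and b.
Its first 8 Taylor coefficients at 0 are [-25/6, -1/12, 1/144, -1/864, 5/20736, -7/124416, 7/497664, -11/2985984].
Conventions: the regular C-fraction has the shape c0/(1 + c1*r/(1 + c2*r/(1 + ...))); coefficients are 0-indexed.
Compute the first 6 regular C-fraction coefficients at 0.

Taylor coefficients (read off): a_0 = -25/6, a_1 = -1/12, a_2 = 1/144, a_3 = -1/864, a_4 = 5/20736, a_5 = -7/124416.
c0 = a_0 = -25/6. Peel one level at a time: if S = 1 + c*r/S' with S'(0) = 1, then c is the r-coefficient of S and S' = c*r/(S - 1).
S_1 = c0/f = 1 + (-1/50)*r + (31/15000)*r^2 + ...; c1 = -1/50.
S_2 = c1*r/(S_1 - 1) = 1 + (31/300)*r + (-1/144)*r^2 + ...; c2 = 31/300.
S_3 = c2*r/(S_2 - 1) = 1 + (25/372)*r + (-925/138384)*r^2 + ...; c3 = 25/372.
S_4 = c3*r/(S_3 - 1) = 1 + (37/372)*r + (-1/144)*r^2 + ...; c4 = 37/372.
S_5 = c4*r/(S_4 - 1) = 1 + (31/444)*r + ...; c5 = 31/444.

The regular C-fraction coefficients are [-25/6, -1/50, 31/300, 25/372, 37/372, 31/444].


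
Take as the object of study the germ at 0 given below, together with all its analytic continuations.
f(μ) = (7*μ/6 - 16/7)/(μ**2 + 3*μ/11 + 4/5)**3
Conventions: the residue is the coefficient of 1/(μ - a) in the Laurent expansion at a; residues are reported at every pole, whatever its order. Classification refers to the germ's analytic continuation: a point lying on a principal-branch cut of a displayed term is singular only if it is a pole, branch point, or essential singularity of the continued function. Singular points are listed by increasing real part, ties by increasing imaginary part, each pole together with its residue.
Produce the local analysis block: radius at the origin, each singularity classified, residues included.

Denominator factor (μ**2 + 3*μ/11 + 4/5)^3: discriminant -1891/605, complex-conjugate roots (-3/22) + ((1/110)*sqrt(9455))*i and (-3/22) - ((1/110)*sqrt(9455))*i; poles of order 3, moduli (2/5)*sqrt(5) and (2/5)*sqrt(5).
The radius of convergence is the smallest modulus among the singular points: (2/5)*sqrt(5).
The factor μ**2 + 3*μ/11 + 4/5 splits as (μ - a)(μ - a') with a = (-3/22) - ((1/110)*sqrt(9455))*i, a' = (-3/22) + ((1/110)*sqrt(9455))*i. At the order-3 pole a set g(μ) = (μ - a)^3*f(μ) = [7*μ/6 - 16/7] / (μ - a')^3.
Order-3 pole: residue = g''(a)/2; g''((-3/22) - ((1/110)*sqrt(9455))*i) = -((826850475/47333936797)*sqrt(9455))*i, so the residue is -((826850475/94667873594)*sqrt(9455))*i.
The factor μ**2 + 3*μ/11 + 4/5 splits as (μ - a)(μ - a') with a = (-3/22) + ((1/110)*sqrt(9455))*i, a' = (-3/22) - ((1/110)*sqrt(9455))*i. At the order-3 pole a set g(μ) = (μ - a)^3*f(μ) = [7*μ/6 - 16/7] / (μ - a')^3.
Order-3 pole: residue = g''(a)/2; g''((-3/22) + ((1/110)*sqrt(9455))*i) = ((826850475/47333936797)*sqrt(9455))*i, so the residue is ((826850475/94667873594)*sqrt(9455))*i.
List the singular points by increasing real part (a conjugate pair: the negative imaginary part first).

Radius of convergence at 0: (2/5)*sqrt(5).
At (-3/22) - ((1/110)*sqrt(9455))*i: a pole of order 3; residue -((826850475/94667873594)*sqrt(9455))*i.
At (-3/22) + ((1/110)*sqrt(9455))*i: a pole of order 3; residue ((826850475/94667873594)*sqrt(9455))*i.


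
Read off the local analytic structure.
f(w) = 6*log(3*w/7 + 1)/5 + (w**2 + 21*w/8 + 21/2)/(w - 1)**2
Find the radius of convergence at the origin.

The radius of convergence is 1.

Denominator factor (w - 1)^2: pole of order 2 at 1, modulus 1.
Branch term (6/5)*log(1 - w/(-7/3)): its argument vanishes at w = -7/3, a logarithmic branch point, modulus 7/3.
The radius of convergence is the smallest modulus among the singular points: 1.


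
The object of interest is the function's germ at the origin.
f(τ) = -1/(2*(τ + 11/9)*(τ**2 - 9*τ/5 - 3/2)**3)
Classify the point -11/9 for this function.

The point is a pole of order 1.

The denominator factor τ + 11/9 vanishes at -11/9 and appears to the power 1; the numerator there equals -1/2, nonzero, and no other factor vanishes.
Hence a pole whose order is the multiplicity, 1.


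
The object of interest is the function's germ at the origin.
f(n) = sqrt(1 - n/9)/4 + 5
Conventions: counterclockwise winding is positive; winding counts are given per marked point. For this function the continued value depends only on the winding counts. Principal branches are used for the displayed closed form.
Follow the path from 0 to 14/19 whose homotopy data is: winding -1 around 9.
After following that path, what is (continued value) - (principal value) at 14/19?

The rational part is single-valued and drops out of the difference; each branch term changes only by its own monodromy.
(1/4)*sqrt(1 - n/(9)): winding -1 is odd, the square root flips sign, contributing -2*(1/4)*sqrt(1 - (14/19)/(9)) = -2*(1/4)*sqrt(157/171) = -(1/114)*sqrt(2983).
Summing the contributions at n = 14/19 gives -(1/114)*sqrt(2983).

Continued minus principal equals -(1/114)*sqrt(2983).


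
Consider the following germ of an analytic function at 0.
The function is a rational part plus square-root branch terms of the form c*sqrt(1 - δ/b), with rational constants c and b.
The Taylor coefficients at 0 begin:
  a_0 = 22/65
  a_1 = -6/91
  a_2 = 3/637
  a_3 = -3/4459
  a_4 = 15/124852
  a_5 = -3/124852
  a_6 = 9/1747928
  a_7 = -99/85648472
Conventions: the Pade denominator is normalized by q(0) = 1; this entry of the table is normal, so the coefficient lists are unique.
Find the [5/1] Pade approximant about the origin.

The Pade approximant has numerator coefficients [22/65, 3/455, -6/637, 3/8918, -3/124852, 3/1747928]; denominator coefficients [1, 3/14].

Taylor coefficients needed (read off): a_0 = 22/65, a_1 = -6/91, a_2 = 3/637, a_3 = -3/4459, a_4 = 15/124852, a_5 = -3/124852, a_6 = 9/1747928.
Write the denominator as Q(δ) = 1 + q1*δ. Requiring Q*f - P = O(δ^7) with deg P <= 5 kills the coefficients of δ^6..δ^6 in Q*f:
  δ^6: a_6 + q1*a_5 = 0, i.e. 9/1747928 + (-3/124852)*q1 = 0.
Solving this linear system: q1 = 3/14.
The numerator is Q*f truncated at degree 5: P0 = a_0 = 22/65; P1 = a_1 + q1*a_0 = 3/455; P2 = a_2 + q1*a_1 = -6/637; P3 = a_3 + q1*a_2 = 3/8918; P4 = a_4 + q1*a_3 = -3/124852; P5 = a_5 + q1*a_4 = 3/1747928.


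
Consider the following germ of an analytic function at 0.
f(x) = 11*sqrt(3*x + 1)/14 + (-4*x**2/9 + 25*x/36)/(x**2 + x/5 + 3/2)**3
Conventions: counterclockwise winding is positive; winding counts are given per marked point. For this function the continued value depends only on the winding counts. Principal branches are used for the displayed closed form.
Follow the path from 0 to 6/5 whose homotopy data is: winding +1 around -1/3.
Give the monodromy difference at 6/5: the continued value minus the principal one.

The rational part is single-valued and drops out of the difference; each branch term changes only by its own monodromy.
(11/14)*sqrt(1 - x/(-1/3)): winding +1 is odd, the square root flips sign, contributing -2*(11/14)*sqrt(1 - (6/5)/(-1/3)) = -2*(11/14)*sqrt(23/5) = -(11/35)*sqrt(115).
Summing the contributions at x = 6/5 gives -(11/35)*sqrt(115).

Continued minus principal equals -(11/35)*sqrt(115).


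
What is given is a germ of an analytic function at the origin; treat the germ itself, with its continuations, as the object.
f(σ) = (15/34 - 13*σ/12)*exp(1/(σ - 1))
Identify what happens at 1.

The exponent 1/(σ - (1)) has a pole at 1, so exp(1/(σ - (1))) takes every nonzero value near it: an essential singularity (not a pole of any order).

The point is an essential singularity.


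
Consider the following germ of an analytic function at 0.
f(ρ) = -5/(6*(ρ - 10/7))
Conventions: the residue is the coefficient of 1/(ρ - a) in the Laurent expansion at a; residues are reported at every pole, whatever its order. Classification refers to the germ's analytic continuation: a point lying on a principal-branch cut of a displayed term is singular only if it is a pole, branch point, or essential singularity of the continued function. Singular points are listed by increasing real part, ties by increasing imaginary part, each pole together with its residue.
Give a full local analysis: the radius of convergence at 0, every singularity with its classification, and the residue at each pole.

Denominator factor (ρ - 10/7): pole of order 1 at 10/7, modulus 10/7.
The radius of convergence is the smallest modulus among the singular points: 10/7.
At the order-1 pole 10/7 set g(ρ) = (ρ - (10/7))*f(ρ) = -5/6.
Simple pole: residue = g(a) at a = 10/7, which is -5/6.

Radius of convergence at 0: 10/7.
At 10/7: a pole of order 1; residue -5/6.


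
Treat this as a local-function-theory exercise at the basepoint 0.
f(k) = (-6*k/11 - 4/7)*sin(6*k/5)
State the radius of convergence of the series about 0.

The factor sin(6*k/5) is entire and contributes no finite singular point.
The polynomial part has no poles.
No finite singular points: the Taylor series at 0 converges everywhere.

The radius of convergence is infinite.


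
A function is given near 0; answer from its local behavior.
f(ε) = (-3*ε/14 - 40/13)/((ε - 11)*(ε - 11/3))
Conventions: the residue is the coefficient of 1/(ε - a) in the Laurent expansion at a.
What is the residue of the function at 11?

The residue is -2967/4004.

At the order-1 pole 11 set g(ε) = (ε - (11))*f(ε) = (-3*ε/14 - 40/13)/(ε - 11/3).
Simple pole: residue = g(a) at a = 11, which is -2967/4004.


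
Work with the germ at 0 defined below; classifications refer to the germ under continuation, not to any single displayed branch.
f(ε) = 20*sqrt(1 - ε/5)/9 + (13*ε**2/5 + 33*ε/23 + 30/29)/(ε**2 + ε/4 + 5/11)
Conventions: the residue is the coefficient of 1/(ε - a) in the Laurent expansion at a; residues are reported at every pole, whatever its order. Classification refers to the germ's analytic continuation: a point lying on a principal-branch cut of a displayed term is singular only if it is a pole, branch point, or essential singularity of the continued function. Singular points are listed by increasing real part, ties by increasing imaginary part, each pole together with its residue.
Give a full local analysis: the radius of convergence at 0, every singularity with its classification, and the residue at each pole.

Radius of convergence at 0: (1/11)*sqrt(55).
At (-1/8) - ((1/88)*sqrt(3399))*i: a pole of order 1; residue (361/920) - ((288119/90685320)*sqrt(3399))*i.
At (-1/8) + ((1/88)*sqrt(3399))*i: a pole of order 1; residue (361/920) + ((288119/90685320)*sqrt(3399))*i.
At 5: an algebraic (square-root) branch point.


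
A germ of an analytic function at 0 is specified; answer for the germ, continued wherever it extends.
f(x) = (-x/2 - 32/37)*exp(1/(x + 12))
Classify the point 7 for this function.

There is no denominator, hence no pole anywhere.
The essential point of exp(1/(x - (-12))) is -12, not 7.
So the germ continues analytically to 7.

The point is a regular point.


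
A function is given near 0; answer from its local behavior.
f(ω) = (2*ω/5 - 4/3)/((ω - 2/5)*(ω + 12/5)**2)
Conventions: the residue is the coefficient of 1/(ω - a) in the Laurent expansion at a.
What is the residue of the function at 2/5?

At the order-1 pole 2/5 set g(ω) = (ω - (2/5))*f(ω) = (2*ω/5 - 4/3)/(ω + 12/5)**2.
Simple pole: residue = g(a) at a = 2/5, which is -22/147.

The residue is -22/147.


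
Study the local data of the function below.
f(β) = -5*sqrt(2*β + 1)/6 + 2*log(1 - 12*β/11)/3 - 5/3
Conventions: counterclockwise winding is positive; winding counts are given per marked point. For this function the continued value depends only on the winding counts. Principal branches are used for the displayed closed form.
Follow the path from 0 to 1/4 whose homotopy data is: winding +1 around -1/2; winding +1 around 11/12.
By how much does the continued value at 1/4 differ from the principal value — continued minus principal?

Continued minus principal equals ((5/6)*sqrt(6)) + ((4/3)*pi)*i.

The rational part is single-valued and drops out of the difference; each branch term changes only by its own monodromy.
(2/3)*log(1 - β/(11/12)): each positive loop around 11/12 adds 2*pi*i to the log, so winding +1 contributes (2/3)*(1)*2*pi*i = (4/3)*pi*i.
(-5/6)*sqrt(1 - β/(-1/2)): winding +1 is odd, the square root flips sign, contributing -2*(-5/6)*sqrt(1 - (1/4)/(-1/2)) = -2*(-5/6)*sqrt(3/2) = (5/6)*sqrt(6).
Summing the contributions at β = 1/4 gives ((5/6)*sqrt(6)) + ((4/3)*pi)*i.
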